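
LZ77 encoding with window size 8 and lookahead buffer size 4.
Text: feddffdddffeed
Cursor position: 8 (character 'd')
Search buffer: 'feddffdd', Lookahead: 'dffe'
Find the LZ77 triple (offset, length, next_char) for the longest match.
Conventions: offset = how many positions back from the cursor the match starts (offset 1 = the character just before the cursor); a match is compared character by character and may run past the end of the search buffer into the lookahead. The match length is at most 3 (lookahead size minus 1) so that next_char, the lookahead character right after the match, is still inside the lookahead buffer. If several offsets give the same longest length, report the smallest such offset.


Try each offset into the search buffer:
  offset=1 (pos 7, char 'd'): match length 1
  offset=2 (pos 6, char 'd'): match length 1
  offset=3 (pos 5, char 'f'): match length 0
  offset=4 (pos 4, char 'f'): match length 0
  offset=5 (pos 3, char 'd'): match length 3
  offset=6 (pos 2, char 'd'): match length 1
  offset=7 (pos 1, char 'e'): match length 0
  offset=8 (pos 0, char 'f'): match length 0
Longest match has length 3 at offset 5.
next_char = character at position 8 + 3 = 11 -> 'e'

Best match: offset=5, length=3 (matching 'dff' starting at position 3)
LZ77 triple: (5, 3, 'e')


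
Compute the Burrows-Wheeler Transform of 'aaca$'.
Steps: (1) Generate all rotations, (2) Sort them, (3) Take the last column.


Rotations (sorted):
  0: $aaca -> last char: a
  1: a$aac -> last char: c
  2: aaca$ -> last char: $
  3: aca$a -> last char: a
  4: ca$aa -> last char: a


BWT = ac$aa


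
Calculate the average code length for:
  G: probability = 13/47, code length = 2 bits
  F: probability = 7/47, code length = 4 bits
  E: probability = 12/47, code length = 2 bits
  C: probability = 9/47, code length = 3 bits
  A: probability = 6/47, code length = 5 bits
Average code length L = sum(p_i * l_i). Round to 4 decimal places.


Weighted contributions p_i * l_i:
  G: (13/47) * 2 = 26/47
  F: (7/47) * 4 = 28/47
  E: (12/47) * 2 = 24/47
  C: (9/47) * 3 = 27/47
  A: (6/47) * 5 = 30/47
Sum = (26 + 28 + 24 + 27 + 30)/47 = 135/47

L = 135/47 = 2.8723 bits/symbol


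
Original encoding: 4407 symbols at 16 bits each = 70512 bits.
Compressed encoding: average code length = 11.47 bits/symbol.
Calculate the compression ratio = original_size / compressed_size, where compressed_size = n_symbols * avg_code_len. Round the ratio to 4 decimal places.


original_size = n_symbols * orig_bits = 4407 * 16 = 70512 bits
compressed_size = n_symbols * avg_code_len = 4407 * 11.47 = 50548.29 bits
ratio = original_size / compressed_size = 70512 / 50548.29 = 1.3949

Compression ratio = 1.3949


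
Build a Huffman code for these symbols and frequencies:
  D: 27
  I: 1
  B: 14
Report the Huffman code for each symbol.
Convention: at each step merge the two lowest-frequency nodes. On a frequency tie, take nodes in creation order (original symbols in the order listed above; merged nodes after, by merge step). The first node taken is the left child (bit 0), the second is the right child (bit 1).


Huffman tree construction:
Step 1: Merge I(1) + B(14) = 15
Step 2: Merge (I+B)(15) + D(27) = 42
Read each symbol's code off the tree from the root (left child = 0, right child = 1).

Codes:
  D: 1 (length 1)
  I: 00 (length 2)
  B: 01 (length 2)
Average code length: 57/42 = 1.3571 bits/symbol


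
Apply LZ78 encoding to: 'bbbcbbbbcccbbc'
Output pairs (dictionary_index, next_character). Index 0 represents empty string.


LZ78 encoding steps:
Dictionary: {0: ''}
Step 1: w='' (idx 0), next='b' -> output (0, 'b'), add 'b' as idx 1
Step 2: w='b' (idx 1), next='b' -> output (1, 'b'), add 'bb' as idx 2
Step 3: w='' (idx 0), next='c' -> output (0, 'c'), add 'c' as idx 3
Step 4: w='bb' (idx 2), next='b' -> output (2, 'b'), add 'bbb' as idx 4
Step 5: w='b' (idx 1), next='c' -> output (1, 'c'), add 'bc' as idx 5
Step 6: w='c' (idx 3), next='c' -> output (3, 'c'), add 'cc' as idx 6
Step 7: w='bb' (idx 2), next='c' -> output (2, 'c'), add 'bbc' as idx 7


Encoded: [(0, 'b'), (1, 'b'), (0, 'c'), (2, 'b'), (1, 'c'), (3, 'c'), (2, 'c')]


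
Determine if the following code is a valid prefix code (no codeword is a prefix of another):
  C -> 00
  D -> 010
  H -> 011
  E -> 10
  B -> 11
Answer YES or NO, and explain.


Checking each pair (does one codeword prefix another?):
  C='00' vs D='010': no prefix
  C='00' vs H='011': no prefix
  C='00' vs E='10': no prefix
  C='00' vs B='11': no prefix
  D='010' vs C='00': no prefix
  D='010' vs H='011': no prefix
  D='010' vs E='10': no prefix
  D='010' vs B='11': no prefix
  H='011' vs C='00': no prefix
  H='011' vs D='010': no prefix
  H='011' vs E='10': no prefix
  H='011' vs B='11': no prefix
  E='10' vs C='00': no prefix
  E='10' vs D='010': no prefix
  E='10' vs H='011': no prefix
  E='10' vs B='11': no prefix
  B='11' vs C='00': no prefix
  B='11' vs D='010': no prefix
  B='11' vs H='011': no prefix
  B='11' vs E='10': no prefix
No violation found over all pairs.

YES -- this is a valid prefix code. No codeword is a prefix of any other codeword.


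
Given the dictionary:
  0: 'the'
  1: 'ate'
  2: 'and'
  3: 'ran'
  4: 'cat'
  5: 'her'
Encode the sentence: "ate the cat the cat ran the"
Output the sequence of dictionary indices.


Look up each word in the dictionary:
  'ate' -> 1
  'the' -> 0
  'cat' -> 4
  'the' -> 0
  'cat' -> 4
  'ran' -> 3
  'the' -> 0

Encoded: [1, 0, 4, 0, 4, 3, 0]


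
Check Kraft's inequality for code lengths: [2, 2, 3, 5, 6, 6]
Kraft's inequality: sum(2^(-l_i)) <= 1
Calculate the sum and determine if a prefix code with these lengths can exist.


Sum = 2^(-2) + 2^(-2) + 2^(-3) + 2^(-5) + 2^(-6) + 2^(-6)
    = 0.25 + 0.25 + 0.125 + 0.03125 + 0.015625 + 0.015625
    = 44/64 = 0.6875
Since 0.6875 <= 1, Kraft's inequality IS satisfied.
A prefix code with these lengths CAN exist.

Kraft sum = 0.6875. Satisfied.


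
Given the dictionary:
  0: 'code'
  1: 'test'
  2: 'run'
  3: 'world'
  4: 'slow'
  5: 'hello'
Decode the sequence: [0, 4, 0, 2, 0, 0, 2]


Look up each index in the dictionary:
  0 -> 'code'
  4 -> 'slow'
  0 -> 'code'
  2 -> 'run'
  0 -> 'code'
  0 -> 'code'
  2 -> 'run'

Decoded: "code slow code run code code run"


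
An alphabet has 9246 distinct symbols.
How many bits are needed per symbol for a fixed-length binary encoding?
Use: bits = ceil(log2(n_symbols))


log2(9246) = 13.1746
Bracket: 2^13 = 8192 < 9246 <= 2^14 = 16384
So ceil(log2(9246)) = 14

bits = ceil(log2(9246)) = ceil(13.1746) = 14 bits


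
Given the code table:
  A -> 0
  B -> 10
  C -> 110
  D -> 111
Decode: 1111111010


Decoding:
111 -> D
111 -> D
10 -> B
10 -> B


Result: DDBB


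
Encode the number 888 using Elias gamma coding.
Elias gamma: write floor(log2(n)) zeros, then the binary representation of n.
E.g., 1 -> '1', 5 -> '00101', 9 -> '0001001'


num_bits = floor(log2(888)) + 1 = 10
leading_zeros = num_bits - 1 = 9
binary(888) = 1101111000

Elias gamma(888) = '000000000' + '1101111000' = 0000000001101111000 (19 bits)


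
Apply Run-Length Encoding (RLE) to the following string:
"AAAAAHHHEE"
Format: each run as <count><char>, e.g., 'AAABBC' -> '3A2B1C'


Scanning runs left to right:
  i=0: run of 'A' x 5 -> '5A'
  i=5: run of 'H' x 3 -> '3H'
  i=8: run of 'E' x 2 -> '2E'

RLE = 5A3H2E


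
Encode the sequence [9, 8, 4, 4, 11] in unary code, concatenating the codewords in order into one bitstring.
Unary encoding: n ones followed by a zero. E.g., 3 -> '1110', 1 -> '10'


Encode each number as n ones followed by a terminating 0:
  9 -> 1111111110 (10 bits)
  8 -> 111111110 (9 bits)
  4 -> 11110 (5 bits)
  4 -> 11110 (5 bits)
  11 -> 111111111110 (12 bits)
Total length = 10 + 9 + 5 + 5 + 12 = 41 bits.

Unary([9, 8, 4, 4, 11]) = 11111111101111111101111011110111111111110 (41 bits)


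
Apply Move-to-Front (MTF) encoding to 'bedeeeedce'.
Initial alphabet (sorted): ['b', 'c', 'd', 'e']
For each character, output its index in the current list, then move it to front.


MTF encoding:
'b': index 0 in ['b', 'c', 'd', 'e'] -> ['b', 'c', 'd', 'e']
'e': index 3 in ['b', 'c', 'd', 'e'] -> ['e', 'b', 'c', 'd']
'd': index 3 in ['e', 'b', 'c', 'd'] -> ['d', 'e', 'b', 'c']
'e': index 1 in ['d', 'e', 'b', 'c'] -> ['e', 'd', 'b', 'c']
'e': index 0 in ['e', 'd', 'b', 'c'] -> ['e', 'd', 'b', 'c']
'e': index 0 in ['e', 'd', 'b', 'c'] -> ['e', 'd', 'b', 'c']
'e': index 0 in ['e', 'd', 'b', 'c'] -> ['e', 'd', 'b', 'c']
'd': index 1 in ['e', 'd', 'b', 'c'] -> ['d', 'e', 'b', 'c']
'c': index 3 in ['d', 'e', 'b', 'c'] -> ['c', 'd', 'e', 'b']
'e': index 2 in ['c', 'd', 'e', 'b'] -> ['e', 'c', 'd', 'b']


Output: [0, 3, 3, 1, 0, 0, 0, 1, 3, 2]


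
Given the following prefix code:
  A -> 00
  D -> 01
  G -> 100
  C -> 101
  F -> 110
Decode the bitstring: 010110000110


Decoding step by step:
Bits 01 -> D
Bits 01 -> D
Bits 100 -> G
Bits 00 -> A
Bits 110 -> F


Decoded message: DDGAF


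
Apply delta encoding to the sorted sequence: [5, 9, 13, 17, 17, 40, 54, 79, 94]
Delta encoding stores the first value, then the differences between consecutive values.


First value: 5
Deltas:
  9 - 5 = 4
  13 - 9 = 4
  17 - 13 = 4
  17 - 17 = 0
  40 - 17 = 23
  54 - 40 = 14
  79 - 54 = 25
  94 - 79 = 15


Delta encoded: [5, 4, 4, 4, 0, 23, 14, 25, 15]


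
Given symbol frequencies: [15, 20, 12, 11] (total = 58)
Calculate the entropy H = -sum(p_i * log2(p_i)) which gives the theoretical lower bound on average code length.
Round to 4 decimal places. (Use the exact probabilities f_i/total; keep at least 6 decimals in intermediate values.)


Per-symbol terms -p_i * log2(p_i) with p_i = f_i/58:
  p = 15/58 = 0.258621: log2(p) = -1.951090, -p*log2(p) = 0.504592
  p = 20/58 = 0.344828: log2(p) = -1.536053, -p*log2(p) = 0.529673
  p = 12/58 = 0.206897: log2(p) = -2.273018, -p*log2(p) = 0.470280
  p = 11/58 = 0.189655: log2(p) = -2.398549, -p*log2(p) = 0.454897
H = 0.504592 + 0.529673 + 0.470280 + 0.454897 = 1.959442

H = 1.9594 bits/symbol


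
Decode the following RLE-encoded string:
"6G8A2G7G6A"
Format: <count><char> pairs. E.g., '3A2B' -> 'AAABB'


Expanding each <count><char> pair:
  6G -> 'GGGGGG'
  8A -> 'AAAAAAAA'
  2G -> 'GG'
  7G -> 'GGGGGGG'
  6A -> 'AAAAAA'

Decoded = GGGGGGAAAAAAAAGGGGGGGGGAAAAAA


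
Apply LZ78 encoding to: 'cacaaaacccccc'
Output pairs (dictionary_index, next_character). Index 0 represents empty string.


LZ78 encoding steps:
Dictionary: {0: ''}
Step 1: w='' (idx 0), next='c' -> output (0, 'c'), add 'c' as idx 1
Step 2: w='' (idx 0), next='a' -> output (0, 'a'), add 'a' as idx 2
Step 3: w='c' (idx 1), next='a' -> output (1, 'a'), add 'ca' as idx 3
Step 4: w='a' (idx 2), next='a' -> output (2, 'a'), add 'aa' as idx 4
Step 5: w='a' (idx 2), next='c' -> output (2, 'c'), add 'ac' as idx 5
Step 6: w='c' (idx 1), next='c' -> output (1, 'c'), add 'cc' as idx 6
Step 7: w='cc' (idx 6), next='c' -> output (6, 'c'), add 'ccc' as idx 7


Encoded: [(0, 'c'), (0, 'a'), (1, 'a'), (2, 'a'), (2, 'c'), (1, 'c'), (6, 'c')]


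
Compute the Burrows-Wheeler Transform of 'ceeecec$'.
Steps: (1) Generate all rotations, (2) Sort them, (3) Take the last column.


Rotations (sorted):
  0: $ceeecec -> last char: c
  1: c$ceeece -> last char: e
  2: cec$ceee -> last char: e
  3: ceeecec$ -> last char: $
  4: ec$ceeec -> last char: c
  5: ecec$cee -> last char: e
  6: eecec$ce -> last char: e
  7: eeecec$c -> last char: c


BWT = cee$ceec


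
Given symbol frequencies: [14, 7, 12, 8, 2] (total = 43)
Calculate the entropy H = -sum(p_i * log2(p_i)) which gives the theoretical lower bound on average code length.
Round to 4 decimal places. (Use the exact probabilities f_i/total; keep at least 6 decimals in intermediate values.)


Per-symbol terms -p_i * log2(p_i) with p_i = f_i/43:
  p = 14/43 = 0.325581: log2(p) = -1.618910, -p*log2(p) = 0.527087
  p = 7/43 = 0.162791: log2(p) = -2.618910, -p*log2(p) = 0.426334
  p = 12/43 = 0.279070: log2(p) = -1.841302, -p*log2(p) = 0.513852
  p = 8/43 = 0.186047: log2(p) = -2.426265, -p*log2(p) = 0.451398
  p = 2/43 = 0.046512: log2(p) = -4.426265, -p*log2(p) = 0.205873
H = 0.527087 + 0.426334 + 0.513852 + 0.451398 + 0.205873 = 2.124544

H = 2.1245 bits/symbol


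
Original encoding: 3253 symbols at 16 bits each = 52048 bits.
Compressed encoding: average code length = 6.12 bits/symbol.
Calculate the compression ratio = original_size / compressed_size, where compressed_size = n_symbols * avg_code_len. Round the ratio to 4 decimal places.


original_size = n_symbols * orig_bits = 3253 * 16 = 52048 bits
compressed_size = n_symbols * avg_code_len = 3253 * 6.12 = 19908.36 bits
ratio = original_size / compressed_size = 52048 / 19908.36 = 2.6144

Compression ratio = 2.6144


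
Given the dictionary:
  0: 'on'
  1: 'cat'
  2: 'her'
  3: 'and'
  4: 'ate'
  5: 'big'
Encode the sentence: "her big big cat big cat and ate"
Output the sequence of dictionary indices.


Look up each word in the dictionary:
  'her' -> 2
  'big' -> 5
  'big' -> 5
  'cat' -> 1
  'big' -> 5
  'cat' -> 1
  'and' -> 3
  'ate' -> 4

Encoded: [2, 5, 5, 1, 5, 1, 3, 4]


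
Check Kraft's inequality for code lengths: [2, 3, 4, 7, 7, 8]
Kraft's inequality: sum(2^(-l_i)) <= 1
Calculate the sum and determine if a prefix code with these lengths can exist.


Sum = 2^(-2) + 2^(-3) + 2^(-4) + 2^(-7) + 2^(-7) + 2^(-8)
    = 0.25 + 0.125 + 0.0625 + 0.0078125 + 0.0078125 + 0.00390625
    = 117/256 = 0.45703125
Since 0.45703125 <= 1, Kraft's inequality IS satisfied.
A prefix code with these lengths CAN exist.

Kraft sum = 0.45703125. Satisfied.


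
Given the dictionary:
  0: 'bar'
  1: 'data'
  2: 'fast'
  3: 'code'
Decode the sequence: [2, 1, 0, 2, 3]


Look up each index in the dictionary:
  2 -> 'fast'
  1 -> 'data'
  0 -> 'bar'
  2 -> 'fast'
  3 -> 'code'

Decoded: "fast data bar fast code"


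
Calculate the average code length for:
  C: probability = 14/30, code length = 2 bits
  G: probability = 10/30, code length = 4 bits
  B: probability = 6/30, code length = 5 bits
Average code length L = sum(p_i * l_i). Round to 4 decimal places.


Weighted contributions p_i * l_i:
  C: (14/30) * 2 = 28/30
  G: (10/30) * 4 = 40/30
  B: (6/30) * 5 = 30/30
Sum = (28 + 40 + 30)/30 = 98/30

L = 98/30 = 3.2667 bits/symbol


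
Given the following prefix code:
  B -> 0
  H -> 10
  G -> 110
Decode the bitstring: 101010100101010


Decoding step by step:
Bits 10 -> H
Bits 10 -> H
Bits 10 -> H
Bits 10 -> H
Bits 0 -> B
Bits 10 -> H
Bits 10 -> H
Bits 10 -> H


Decoded message: HHHHBHHH


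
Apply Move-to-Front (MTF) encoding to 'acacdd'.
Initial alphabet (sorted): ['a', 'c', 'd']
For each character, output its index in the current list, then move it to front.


MTF encoding:
'a': index 0 in ['a', 'c', 'd'] -> ['a', 'c', 'd']
'c': index 1 in ['a', 'c', 'd'] -> ['c', 'a', 'd']
'a': index 1 in ['c', 'a', 'd'] -> ['a', 'c', 'd']
'c': index 1 in ['a', 'c', 'd'] -> ['c', 'a', 'd']
'd': index 2 in ['c', 'a', 'd'] -> ['d', 'c', 'a']
'd': index 0 in ['d', 'c', 'a'] -> ['d', 'c', 'a']


Output: [0, 1, 1, 1, 2, 0]


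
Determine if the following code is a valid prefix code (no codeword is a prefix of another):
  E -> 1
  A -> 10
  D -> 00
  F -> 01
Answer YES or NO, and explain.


Checking each pair (does one codeword prefix another?):
  E='1' vs A='10': prefix -- VIOLATION

NO -- this is NOT a valid prefix code. E (1) is a prefix of A (10).


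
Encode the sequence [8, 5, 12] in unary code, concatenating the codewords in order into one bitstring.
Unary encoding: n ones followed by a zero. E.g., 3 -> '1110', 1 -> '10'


Encode each number as n ones followed by a terminating 0:
  8 -> 111111110 (9 bits)
  5 -> 111110 (6 bits)
  12 -> 1111111111110 (13 bits)
Total length = 9 + 6 + 13 = 28 bits.

Unary([8, 5, 12]) = 1111111101111101111111111110 (28 bits)


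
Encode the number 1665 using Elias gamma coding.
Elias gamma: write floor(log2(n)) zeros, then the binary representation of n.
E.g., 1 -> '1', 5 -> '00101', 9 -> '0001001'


num_bits = floor(log2(1665)) + 1 = 11
leading_zeros = num_bits - 1 = 10
binary(1665) = 11010000001

Elias gamma(1665) = '0000000000' + '11010000001' = 000000000011010000001 (21 bits)


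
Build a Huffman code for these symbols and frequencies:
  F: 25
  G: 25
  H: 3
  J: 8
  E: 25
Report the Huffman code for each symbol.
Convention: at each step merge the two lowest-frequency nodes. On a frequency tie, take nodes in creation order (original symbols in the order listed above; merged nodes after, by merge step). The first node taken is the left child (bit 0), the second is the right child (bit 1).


Huffman tree construction:
Step 1: Merge H(3) + J(8) = 11
Step 2: Merge (H+J)(11) + F(25) = 36
Step 3: Merge G(25) + E(25) = 50
Step 4: Merge ((H+J)+F)(36) + (G+E)(50) = 86
Read each symbol's code off the tree from the root (left child = 0, right child = 1).

Codes:
  F: 01 (length 2)
  G: 10 (length 2)
  H: 000 (length 3)
  J: 001 (length 3)
  E: 11 (length 2)
Average code length: 183/86 = 2.1279 bits/symbol


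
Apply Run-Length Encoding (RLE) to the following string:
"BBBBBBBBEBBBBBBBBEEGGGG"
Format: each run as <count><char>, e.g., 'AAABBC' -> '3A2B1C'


Scanning runs left to right:
  i=0: run of 'B' x 8 -> '8B'
  i=8: run of 'E' x 1 -> '1E'
  i=9: run of 'B' x 8 -> '8B'
  i=17: run of 'E' x 2 -> '2E'
  i=19: run of 'G' x 4 -> '4G'

RLE = 8B1E8B2E4G


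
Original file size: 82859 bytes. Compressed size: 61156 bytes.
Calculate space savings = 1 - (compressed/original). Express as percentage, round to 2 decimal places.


ratio = compressed/original = 61156/82859 = 0.738073
savings = 1 - ratio = 1 - 0.738073 = 0.261927
as a percentage: 0.261927 * 100 = 26.19%

Space savings = 1 - 61156/82859 = 26.19%


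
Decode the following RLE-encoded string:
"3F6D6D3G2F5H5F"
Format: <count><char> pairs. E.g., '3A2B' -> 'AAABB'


Expanding each <count><char> pair:
  3F -> 'FFF'
  6D -> 'DDDDDD'
  6D -> 'DDDDDD'
  3G -> 'GGG'
  2F -> 'FF'
  5H -> 'HHHHH'
  5F -> 'FFFFF'

Decoded = FFFDDDDDDDDDDDDGGGFFHHHHHFFFFF


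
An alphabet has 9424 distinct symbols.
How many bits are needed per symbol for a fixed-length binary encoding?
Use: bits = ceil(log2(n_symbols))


log2(9424) = 13.2021
Bracket: 2^13 = 8192 < 9424 <= 2^14 = 16384
So ceil(log2(9424)) = 14

bits = ceil(log2(9424)) = ceil(13.2021) = 14 bits


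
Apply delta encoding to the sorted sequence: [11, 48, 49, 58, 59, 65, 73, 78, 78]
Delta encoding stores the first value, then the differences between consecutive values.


First value: 11
Deltas:
  48 - 11 = 37
  49 - 48 = 1
  58 - 49 = 9
  59 - 58 = 1
  65 - 59 = 6
  73 - 65 = 8
  78 - 73 = 5
  78 - 78 = 0


Delta encoded: [11, 37, 1, 9, 1, 6, 8, 5, 0]


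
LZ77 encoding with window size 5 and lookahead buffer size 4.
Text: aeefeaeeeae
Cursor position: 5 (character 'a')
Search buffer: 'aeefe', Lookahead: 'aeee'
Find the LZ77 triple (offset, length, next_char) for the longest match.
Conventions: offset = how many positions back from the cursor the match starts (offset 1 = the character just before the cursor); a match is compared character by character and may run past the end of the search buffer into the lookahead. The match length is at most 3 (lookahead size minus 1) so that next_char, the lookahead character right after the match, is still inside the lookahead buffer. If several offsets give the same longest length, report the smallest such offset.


Try each offset into the search buffer:
  offset=1 (pos 4, char 'e'): match length 0
  offset=2 (pos 3, char 'f'): match length 0
  offset=3 (pos 2, char 'e'): match length 0
  offset=4 (pos 1, char 'e'): match length 0
  offset=5 (pos 0, char 'a'): match length 3
Longest match has length 3 at offset 5.
next_char = character at position 5 + 3 = 8 -> 'e'

Best match: offset=5, length=3 (matching 'aee' starting at position 0)
LZ77 triple: (5, 3, 'e')


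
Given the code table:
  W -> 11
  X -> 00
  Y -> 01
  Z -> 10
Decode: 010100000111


Decoding:
01 -> Y
01 -> Y
00 -> X
00 -> X
01 -> Y
11 -> W


Result: YYXXYW


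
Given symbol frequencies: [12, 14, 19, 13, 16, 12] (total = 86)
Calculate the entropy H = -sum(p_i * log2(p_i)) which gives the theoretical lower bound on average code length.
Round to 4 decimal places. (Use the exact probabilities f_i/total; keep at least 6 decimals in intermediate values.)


Per-symbol terms -p_i * log2(p_i) with p_i = f_i/86:
  p = 12/86 = 0.139535: log2(p) = -2.841302, -p*log2(p) = 0.396461
  p = 14/86 = 0.162791: log2(p) = -2.618910, -p*log2(p) = 0.426334
  p = 19/86 = 0.220930: log2(p) = -2.178337, -p*log2(p) = 0.481261
  p = 13/86 = 0.151163: log2(p) = -2.725825, -p*log2(p) = 0.412043
  p = 16/86 = 0.186047: log2(p) = -2.426265, -p*log2(p) = 0.451398
  p = 12/86 = 0.139535: log2(p) = -2.841302, -p*log2(p) = 0.396461
H = 0.396461 + 0.426334 + 0.481261 + 0.412043 + 0.451398 + 0.396461 = 2.563958

H = 2.564 bits/symbol


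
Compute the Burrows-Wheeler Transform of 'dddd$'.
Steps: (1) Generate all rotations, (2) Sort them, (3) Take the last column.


Rotations (sorted):
  0: $dddd -> last char: d
  1: d$ddd -> last char: d
  2: dd$dd -> last char: d
  3: ddd$d -> last char: d
  4: dddd$ -> last char: $


BWT = dddd$


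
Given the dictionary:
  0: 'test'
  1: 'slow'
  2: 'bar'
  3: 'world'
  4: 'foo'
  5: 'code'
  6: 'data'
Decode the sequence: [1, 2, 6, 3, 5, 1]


Look up each index in the dictionary:
  1 -> 'slow'
  2 -> 'bar'
  6 -> 'data'
  3 -> 'world'
  5 -> 'code'
  1 -> 'slow'

Decoded: "slow bar data world code slow"


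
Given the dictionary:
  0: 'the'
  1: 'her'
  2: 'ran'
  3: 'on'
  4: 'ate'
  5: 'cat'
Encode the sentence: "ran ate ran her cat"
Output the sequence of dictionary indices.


Look up each word in the dictionary:
  'ran' -> 2
  'ate' -> 4
  'ran' -> 2
  'her' -> 1
  'cat' -> 5

Encoded: [2, 4, 2, 1, 5]


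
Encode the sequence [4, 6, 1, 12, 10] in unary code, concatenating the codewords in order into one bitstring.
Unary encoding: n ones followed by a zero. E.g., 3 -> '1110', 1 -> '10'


Encode each number as n ones followed by a terminating 0:
  4 -> 11110 (5 bits)
  6 -> 1111110 (7 bits)
  1 -> 10 (2 bits)
  12 -> 1111111111110 (13 bits)
  10 -> 11111111110 (11 bits)
Total length = 5 + 7 + 2 + 13 + 11 = 38 bits.

Unary([4, 6, 1, 12, 10]) = 11110111111010111111111111011111111110 (38 bits)


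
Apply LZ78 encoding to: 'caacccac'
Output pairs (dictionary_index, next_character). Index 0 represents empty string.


LZ78 encoding steps:
Dictionary: {0: ''}
Step 1: w='' (idx 0), next='c' -> output (0, 'c'), add 'c' as idx 1
Step 2: w='' (idx 0), next='a' -> output (0, 'a'), add 'a' as idx 2
Step 3: w='a' (idx 2), next='c' -> output (2, 'c'), add 'ac' as idx 3
Step 4: w='c' (idx 1), next='c' -> output (1, 'c'), add 'cc' as idx 4
Step 5: w='ac' (idx 3), end of input -> output (3, '')


Encoded: [(0, 'c'), (0, 'a'), (2, 'c'), (1, 'c'), (3, '')]


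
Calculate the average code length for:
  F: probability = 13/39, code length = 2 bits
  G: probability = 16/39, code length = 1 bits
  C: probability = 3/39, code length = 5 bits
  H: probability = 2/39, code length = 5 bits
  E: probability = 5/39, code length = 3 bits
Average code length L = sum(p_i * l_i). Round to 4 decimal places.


Weighted contributions p_i * l_i:
  F: (13/39) * 2 = 26/39
  G: (16/39) * 1 = 16/39
  C: (3/39) * 5 = 15/39
  H: (2/39) * 5 = 10/39
  E: (5/39) * 3 = 15/39
Sum = (26 + 16 + 15 + 10 + 15)/39 = 82/39

L = 82/39 = 2.1026 bits/symbol


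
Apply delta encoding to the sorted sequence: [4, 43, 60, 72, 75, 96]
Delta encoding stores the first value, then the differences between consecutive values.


First value: 4
Deltas:
  43 - 4 = 39
  60 - 43 = 17
  72 - 60 = 12
  75 - 72 = 3
  96 - 75 = 21


Delta encoded: [4, 39, 17, 12, 3, 21]


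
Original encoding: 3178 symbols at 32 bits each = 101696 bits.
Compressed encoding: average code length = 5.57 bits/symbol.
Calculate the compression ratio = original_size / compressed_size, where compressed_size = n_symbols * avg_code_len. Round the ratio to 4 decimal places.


original_size = n_symbols * orig_bits = 3178 * 32 = 101696 bits
compressed_size = n_symbols * avg_code_len = 3178 * 5.57 = 17701.46 bits
ratio = original_size / compressed_size = 101696 / 17701.46 = 5.7451

Compression ratio = 5.7451


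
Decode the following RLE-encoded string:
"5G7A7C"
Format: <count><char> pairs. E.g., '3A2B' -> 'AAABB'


Expanding each <count><char> pair:
  5G -> 'GGGGG'
  7A -> 'AAAAAAA'
  7C -> 'CCCCCCC'

Decoded = GGGGGAAAAAAACCCCCCC


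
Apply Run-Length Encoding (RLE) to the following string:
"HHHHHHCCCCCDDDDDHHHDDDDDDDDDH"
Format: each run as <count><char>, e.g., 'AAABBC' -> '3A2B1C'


Scanning runs left to right:
  i=0: run of 'H' x 6 -> '6H'
  i=6: run of 'C' x 5 -> '5C'
  i=11: run of 'D' x 5 -> '5D'
  i=16: run of 'H' x 3 -> '3H'
  i=19: run of 'D' x 9 -> '9D'
  i=28: run of 'H' x 1 -> '1H'

RLE = 6H5C5D3H9D1H


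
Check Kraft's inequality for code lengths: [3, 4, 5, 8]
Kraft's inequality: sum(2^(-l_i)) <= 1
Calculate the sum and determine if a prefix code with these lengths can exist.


Sum = 2^(-3) + 2^(-4) + 2^(-5) + 2^(-8)
    = 0.125 + 0.0625 + 0.03125 + 0.00390625
    = 57/256 = 0.22265625
Since 0.22265625 <= 1, Kraft's inequality IS satisfied.
A prefix code with these lengths CAN exist.

Kraft sum = 0.22265625. Satisfied.


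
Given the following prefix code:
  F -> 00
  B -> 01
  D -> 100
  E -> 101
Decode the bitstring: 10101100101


Decoding step by step:
Bits 101 -> E
Bits 01 -> B
Bits 100 -> D
Bits 101 -> E


Decoded message: EBDE


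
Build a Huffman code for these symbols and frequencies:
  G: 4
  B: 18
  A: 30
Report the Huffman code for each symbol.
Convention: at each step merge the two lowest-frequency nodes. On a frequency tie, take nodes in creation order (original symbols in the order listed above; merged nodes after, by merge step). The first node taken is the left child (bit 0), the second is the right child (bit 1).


Huffman tree construction:
Step 1: Merge G(4) + B(18) = 22
Step 2: Merge (G+B)(22) + A(30) = 52
Read each symbol's code off the tree from the root (left child = 0, right child = 1).

Codes:
  G: 00 (length 2)
  B: 01 (length 2)
  A: 1 (length 1)
Average code length: 74/52 = 1.4231 bits/symbol


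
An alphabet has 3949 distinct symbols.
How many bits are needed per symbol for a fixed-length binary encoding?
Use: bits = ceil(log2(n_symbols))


log2(3949) = 11.9473
Bracket: 2^11 = 2048 < 3949 <= 2^12 = 4096
So ceil(log2(3949)) = 12

bits = ceil(log2(3949)) = ceil(11.9473) = 12 bits


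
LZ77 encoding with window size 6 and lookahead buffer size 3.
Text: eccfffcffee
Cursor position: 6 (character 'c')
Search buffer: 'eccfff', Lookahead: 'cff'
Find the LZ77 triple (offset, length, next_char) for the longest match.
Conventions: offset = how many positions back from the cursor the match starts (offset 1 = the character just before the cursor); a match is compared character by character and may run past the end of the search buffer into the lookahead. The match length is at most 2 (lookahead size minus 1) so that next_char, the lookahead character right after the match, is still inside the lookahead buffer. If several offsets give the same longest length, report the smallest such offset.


Try each offset into the search buffer:
  offset=1 (pos 5, char 'f'): match length 0
  offset=2 (pos 4, char 'f'): match length 0
  offset=3 (pos 3, char 'f'): match length 0
  offset=4 (pos 2, char 'c'): match length 2
  offset=5 (pos 1, char 'c'): match length 1
  offset=6 (pos 0, char 'e'): match length 0
Longest match has length 2 at offset 4.
next_char = character at position 6 + 2 = 8 -> 'f'

Best match: offset=4, length=2 (matching 'cf' starting at position 2)
LZ77 triple: (4, 2, 'f')


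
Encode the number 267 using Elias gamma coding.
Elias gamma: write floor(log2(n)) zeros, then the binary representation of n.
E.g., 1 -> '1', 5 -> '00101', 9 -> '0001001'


num_bits = floor(log2(267)) + 1 = 9
leading_zeros = num_bits - 1 = 8
binary(267) = 100001011

Elias gamma(267) = '00000000' + '100001011' = 00000000100001011 (17 bits)


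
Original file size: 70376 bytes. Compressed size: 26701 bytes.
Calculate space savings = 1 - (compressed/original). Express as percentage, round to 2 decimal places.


ratio = compressed/original = 26701/70376 = 0.379405
savings = 1 - ratio = 1 - 0.379405 = 0.620595
as a percentage: 0.620595 * 100 = 62.06%

Space savings = 1 - 26701/70376 = 62.06%


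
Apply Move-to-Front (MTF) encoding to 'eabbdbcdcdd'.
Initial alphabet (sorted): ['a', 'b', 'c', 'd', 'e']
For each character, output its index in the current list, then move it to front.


MTF encoding:
'e': index 4 in ['a', 'b', 'c', 'd', 'e'] -> ['e', 'a', 'b', 'c', 'd']
'a': index 1 in ['e', 'a', 'b', 'c', 'd'] -> ['a', 'e', 'b', 'c', 'd']
'b': index 2 in ['a', 'e', 'b', 'c', 'd'] -> ['b', 'a', 'e', 'c', 'd']
'b': index 0 in ['b', 'a', 'e', 'c', 'd'] -> ['b', 'a', 'e', 'c', 'd']
'd': index 4 in ['b', 'a', 'e', 'c', 'd'] -> ['d', 'b', 'a', 'e', 'c']
'b': index 1 in ['d', 'b', 'a', 'e', 'c'] -> ['b', 'd', 'a', 'e', 'c']
'c': index 4 in ['b', 'd', 'a', 'e', 'c'] -> ['c', 'b', 'd', 'a', 'e']
'd': index 2 in ['c', 'b', 'd', 'a', 'e'] -> ['d', 'c', 'b', 'a', 'e']
'c': index 1 in ['d', 'c', 'b', 'a', 'e'] -> ['c', 'd', 'b', 'a', 'e']
'd': index 1 in ['c', 'd', 'b', 'a', 'e'] -> ['d', 'c', 'b', 'a', 'e']
'd': index 0 in ['d', 'c', 'b', 'a', 'e'] -> ['d', 'c', 'b', 'a', 'e']


Output: [4, 1, 2, 0, 4, 1, 4, 2, 1, 1, 0]


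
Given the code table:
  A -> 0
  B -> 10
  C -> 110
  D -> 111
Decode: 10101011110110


Decoding:
10 -> B
10 -> B
10 -> B
111 -> D
10 -> B
110 -> C


Result: BBBDBC


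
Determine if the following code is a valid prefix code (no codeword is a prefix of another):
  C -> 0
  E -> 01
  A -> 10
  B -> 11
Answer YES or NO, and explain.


Checking each pair (does one codeword prefix another?):
  C='0' vs E='01': prefix -- VIOLATION

NO -- this is NOT a valid prefix code. C (0) is a prefix of E (01).


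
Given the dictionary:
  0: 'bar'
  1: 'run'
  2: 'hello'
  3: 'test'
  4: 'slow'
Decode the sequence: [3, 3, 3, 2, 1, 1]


Look up each index in the dictionary:
  3 -> 'test'
  3 -> 'test'
  3 -> 'test'
  2 -> 'hello'
  1 -> 'run'
  1 -> 'run'

Decoded: "test test test hello run run"


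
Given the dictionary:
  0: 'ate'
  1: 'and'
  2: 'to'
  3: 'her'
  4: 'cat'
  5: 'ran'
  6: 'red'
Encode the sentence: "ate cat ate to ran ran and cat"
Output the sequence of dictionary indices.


Look up each word in the dictionary:
  'ate' -> 0
  'cat' -> 4
  'ate' -> 0
  'to' -> 2
  'ran' -> 5
  'ran' -> 5
  'and' -> 1
  'cat' -> 4

Encoded: [0, 4, 0, 2, 5, 5, 1, 4]


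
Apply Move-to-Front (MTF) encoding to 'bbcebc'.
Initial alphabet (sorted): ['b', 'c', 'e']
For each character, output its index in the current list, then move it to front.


MTF encoding:
'b': index 0 in ['b', 'c', 'e'] -> ['b', 'c', 'e']
'b': index 0 in ['b', 'c', 'e'] -> ['b', 'c', 'e']
'c': index 1 in ['b', 'c', 'e'] -> ['c', 'b', 'e']
'e': index 2 in ['c', 'b', 'e'] -> ['e', 'c', 'b']
'b': index 2 in ['e', 'c', 'b'] -> ['b', 'e', 'c']
'c': index 2 in ['b', 'e', 'c'] -> ['c', 'b', 'e']


Output: [0, 0, 1, 2, 2, 2]


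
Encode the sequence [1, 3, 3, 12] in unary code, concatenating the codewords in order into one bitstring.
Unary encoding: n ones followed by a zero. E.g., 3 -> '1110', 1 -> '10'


Encode each number as n ones followed by a terminating 0:
  1 -> 10 (2 bits)
  3 -> 1110 (4 bits)
  3 -> 1110 (4 bits)
  12 -> 1111111111110 (13 bits)
Total length = 2 + 4 + 4 + 13 = 23 bits.

Unary([1, 3, 3, 12]) = 10111011101111111111110 (23 bits)


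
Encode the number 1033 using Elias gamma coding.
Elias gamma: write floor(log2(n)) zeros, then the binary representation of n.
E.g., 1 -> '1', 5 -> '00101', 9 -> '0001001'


num_bits = floor(log2(1033)) + 1 = 11
leading_zeros = num_bits - 1 = 10
binary(1033) = 10000001001

Elias gamma(1033) = '0000000000' + '10000001001' = 000000000010000001001 (21 bits)


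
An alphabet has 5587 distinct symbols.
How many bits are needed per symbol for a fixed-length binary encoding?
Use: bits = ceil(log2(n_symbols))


log2(5587) = 12.4479
Bracket: 2^12 = 4096 < 5587 <= 2^13 = 8192
So ceil(log2(5587)) = 13

bits = ceil(log2(5587)) = ceil(12.4479) = 13 bits


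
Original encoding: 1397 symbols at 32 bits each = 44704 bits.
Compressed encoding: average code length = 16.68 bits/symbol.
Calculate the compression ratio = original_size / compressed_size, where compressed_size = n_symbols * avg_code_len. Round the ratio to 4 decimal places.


original_size = n_symbols * orig_bits = 1397 * 32 = 44704 bits
compressed_size = n_symbols * avg_code_len = 1397 * 16.68 = 23301.96 bits
ratio = original_size / compressed_size = 44704 / 23301.96 = 1.9185

Compression ratio = 1.9185


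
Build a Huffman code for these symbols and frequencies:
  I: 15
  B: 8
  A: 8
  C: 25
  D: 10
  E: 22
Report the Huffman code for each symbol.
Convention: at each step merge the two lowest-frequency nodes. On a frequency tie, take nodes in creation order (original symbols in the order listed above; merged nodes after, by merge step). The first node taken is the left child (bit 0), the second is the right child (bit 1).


Huffman tree construction:
Step 1: Merge B(8) + A(8) = 16
Step 2: Merge D(10) + I(15) = 25
Step 3: Merge (B+A)(16) + E(22) = 38
Step 4: Merge C(25) + (D+I)(25) = 50
Step 5: Merge ((B+A)+E)(38) + (C+(D+I))(50) = 88
Read each symbol's code off the tree from the root (left child = 0, right child = 1).

Codes:
  I: 111 (length 3)
  B: 000 (length 3)
  A: 001 (length 3)
  C: 10 (length 2)
  D: 110 (length 3)
  E: 01 (length 2)
Average code length: 217/88 = 2.4659 bits/symbol


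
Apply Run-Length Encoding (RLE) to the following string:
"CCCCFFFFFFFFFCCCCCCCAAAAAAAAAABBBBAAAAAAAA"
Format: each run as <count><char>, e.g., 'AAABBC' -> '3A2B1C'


Scanning runs left to right:
  i=0: run of 'C' x 4 -> '4C'
  i=4: run of 'F' x 9 -> '9F'
  i=13: run of 'C' x 7 -> '7C'
  i=20: run of 'A' x 10 -> '10A'
  i=30: run of 'B' x 4 -> '4B'
  i=34: run of 'A' x 8 -> '8A'

RLE = 4C9F7C10A4B8A


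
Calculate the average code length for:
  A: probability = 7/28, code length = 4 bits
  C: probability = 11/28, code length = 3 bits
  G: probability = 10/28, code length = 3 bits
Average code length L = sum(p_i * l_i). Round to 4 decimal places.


Weighted contributions p_i * l_i:
  A: (7/28) * 4 = 28/28
  C: (11/28) * 3 = 33/28
  G: (10/28) * 3 = 30/28
Sum = (28 + 33 + 30)/28 = 91/28

L = 91/28 = 3.2500 bits/symbol


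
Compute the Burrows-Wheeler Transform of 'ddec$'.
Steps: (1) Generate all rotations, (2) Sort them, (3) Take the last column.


Rotations (sorted):
  0: $ddec -> last char: c
  1: c$dde -> last char: e
  2: ddec$ -> last char: $
  3: dec$d -> last char: d
  4: ec$dd -> last char: d


BWT = ce$dd


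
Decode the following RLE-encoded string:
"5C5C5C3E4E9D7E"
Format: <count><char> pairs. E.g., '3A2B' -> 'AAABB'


Expanding each <count><char> pair:
  5C -> 'CCCCC'
  5C -> 'CCCCC'
  5C -> 'CCCCC'
  3E -> 'EEE'
  4E -> 'EEEE'
  9D -> 'DDDDDDDDD'
  7E -> 'EEEEEEE'

Decoded = CCCCCCCCCCCCCCCEEEEEEEDDDDDDDDDEEEEEEE


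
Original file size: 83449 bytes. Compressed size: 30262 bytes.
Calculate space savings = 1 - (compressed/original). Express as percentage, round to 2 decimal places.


ratio = compressed/original = 30262/83449 = 0.362641
savings = 1 - ratio = 1 - 0.362641 = 0.637359
as a percentage: 0.637359 * 100 = 63.74%

Space savings = 1 - 30262/83449 = 63.74%


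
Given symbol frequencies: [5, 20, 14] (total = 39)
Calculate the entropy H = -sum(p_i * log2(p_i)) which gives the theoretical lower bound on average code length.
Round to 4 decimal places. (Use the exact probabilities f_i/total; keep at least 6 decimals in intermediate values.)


Per-symbol terms -p_i * log2(p_i) with p_i = f_i/39:
  p = 5/39 = 0.128205: log2(p) = -2.963474, -p*log2(p) = 0.379933
  p = 20/39 = 0.512821: log2(p) = -0.963474, -p*log2(p) = 0.494089
  p = 14/39 = 0.358974: log2(p) = -1.478047, -p*log2(p) = 0.530581
H = 0.379933 + 0.494089 + 0.530581 = 1.404603

H = 1.4046 bits/symbol


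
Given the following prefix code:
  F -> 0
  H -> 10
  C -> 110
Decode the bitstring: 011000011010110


Decoding step by step:
Bits 0 -> F
Bits 110 -> C
Bits 0 -> F
Bits 0 -> F
Bits 0 -> F
Bits 110 -> C
Bits 10 -> H
Bits 110 -> C


Decoded message: FCFFFCHC


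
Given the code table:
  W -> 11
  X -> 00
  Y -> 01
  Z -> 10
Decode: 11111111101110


Decoding:
11 -> W
11 -> W
11 -> W
11 -> W
10 -> Z
11 -> W
10 -> Z


Result: WWWWZWZ


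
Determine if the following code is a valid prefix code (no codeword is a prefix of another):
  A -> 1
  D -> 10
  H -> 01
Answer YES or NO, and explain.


Checking each pair (does one codeword prefix another?):
  A='1' vs D='10': prefix -- VIOLATION

NO -- this is NOT a valid prefix code. A (1) is a prefix of D (10).


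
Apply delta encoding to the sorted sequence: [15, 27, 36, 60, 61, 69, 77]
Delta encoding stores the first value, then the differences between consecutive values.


First value: 15
Deltas:
  27 - 15 = 12
  36 - 27 = 9
  60 - 36 = 24
  61 - 60 = 1
  69 - 61 = 8
  77 - 69 = 8


Delta encoded: [15, 12, 9, 24, 1, 8, 8]


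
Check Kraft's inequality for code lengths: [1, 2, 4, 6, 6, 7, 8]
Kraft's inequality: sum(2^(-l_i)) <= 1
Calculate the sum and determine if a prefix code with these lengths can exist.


Sum = 2^(-1) + 2^(-2) + 2^(-4) + 2^(-6) + 2^(-6) + 2^(-7) + 2^(-8)
    = 0.5 + 0.25 + 0.0625 + 0.015625 + 0.015625 + 0.0078125 + 0.00390625
    = 219/256 = 0.85546875
Since 0.85546875 <= 1, Kraft's inequality IS satisfied.
A prefix code with these lengths CAN exist.

Kraft sum = 0.85546875. Satisfied.


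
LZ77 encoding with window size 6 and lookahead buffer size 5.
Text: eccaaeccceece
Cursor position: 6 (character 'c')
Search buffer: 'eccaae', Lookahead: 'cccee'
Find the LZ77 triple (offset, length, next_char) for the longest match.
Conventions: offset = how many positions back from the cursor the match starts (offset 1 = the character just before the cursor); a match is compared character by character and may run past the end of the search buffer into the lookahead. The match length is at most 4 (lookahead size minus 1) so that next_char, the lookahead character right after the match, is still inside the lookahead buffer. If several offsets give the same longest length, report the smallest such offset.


Try each offset into the search buffer:
  offset=1 (pos 5, char 'e'): match length 0
  offset=2 (pos 4, char 'a'): match length 0
  offset=3 (pos 3, char 'a'): match length 0
  offset=4 (pos 2, char 'c'): match length 1
  offset=5 (pos 1, char 'c'): match length 2
  offset=6 (pos 0, char 'e'): match length 0
Longest match has length 2 at offset 5.
next_char = character at position 6 + 2 = 8 -> 'c'

Best match: offset=5, length=2 (matching 'cc' starting at position 1)
LZ77 triple: (5, 2, 'c')


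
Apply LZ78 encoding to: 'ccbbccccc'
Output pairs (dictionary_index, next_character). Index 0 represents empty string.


LZ78 encoding steps:
Dictionary: {0: ''}
Step 1: w='' (idx 0), next='c' -> output (0, 'c'), add 'c' as idx 1
Step 2: w='c' (idx 1), next='b' -> output (1, 'b'), add 'cb' as idx 2
Step 3: w='' (idx 0), next='b' -> output (0, 'b'), add 'b' as idx 3
Step 4: w='c' (idx 1), next='c' -> output (1, 'c'), add 'cc' as idx 4
Step 5: w='cc' (idx 4), next='c' -> output (4, 'c'), add 'ccc' as idx 5


Encoded: [(0, 'c'), (1, 'b'), (0, 'b'), (1, 'c'), (4, 'c')]


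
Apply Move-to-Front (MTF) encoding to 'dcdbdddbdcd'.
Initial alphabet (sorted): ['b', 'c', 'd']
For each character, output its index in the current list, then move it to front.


MTF encoding:
'd': index 2 in ['b', 'c', 'd'] -> ['d', 'b', 'c']
'c': index 2 in ['d', 'b', 'c'] -> ['c', 'd', 'b']
'd': index 1 in ['c', 'd', 'b'] -> ['d', 'c', 'b']
'b': index 2 in ['d', 'c', 'b'] -> ['b', 'd', 'c']
'd': index 1 in ['b', 'd', 'c'] -> ['d', 'b', 'c']
'd': index 0 in ['d', 'b', 'c'] -> ['d', 'b', 'c']
'd': index 0 in ['d', 'b', 'c'] -> ['d', 'b', 'c']
'b': index 1 in ['d', 'b', 'c'] -> ['b', 'd', 'c']
'd': index 1 in ['b', 'd', 'c'] -> ['d', 'b', 'c']
'c': index 2 in ['d', 'b', 'c'] -> ['c', 'd', 'b']
'd': index 1 in ['c', 'd', 'b'] -> ['d', 'c', 'b']


Output: [2, 2, 1, 2, 1, 0, 0, 1, 1, 2, 1]
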